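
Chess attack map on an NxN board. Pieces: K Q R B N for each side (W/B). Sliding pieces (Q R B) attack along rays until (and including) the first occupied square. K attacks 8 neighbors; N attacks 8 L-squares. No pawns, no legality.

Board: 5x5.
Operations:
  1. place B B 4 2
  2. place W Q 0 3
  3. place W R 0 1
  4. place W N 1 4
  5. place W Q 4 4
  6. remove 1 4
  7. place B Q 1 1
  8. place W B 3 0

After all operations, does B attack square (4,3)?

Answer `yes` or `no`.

Answer: no

Derivation:
Op 1: place BB@(4,2)
Op 2: place WQ@(0,3)
Op 3: place WR@(0,1)
Op 4: place WN@(1,4)
Op 5: place WQ@(4,4)
Op 6: remove (1,4)
Op 7: place BQ@(1,1)
Op 8: place WB@(3,0)
Per-piece attacks for B:
  BQ@(1,1): attacks (1,2) (1,3) (1,4) (1,0) (2,1) (3,1) (4,1) (0,1) (2,2) (3,3) (4,4) (2,0) (0,2) (0,0) [ray(-1,0) blocked at (0,1); ray(1,1) blocked at (4,4)]
  BB@(4,2): attacks (3,3) (2,4) (3,1) (2,0)
B attacks (4,3): no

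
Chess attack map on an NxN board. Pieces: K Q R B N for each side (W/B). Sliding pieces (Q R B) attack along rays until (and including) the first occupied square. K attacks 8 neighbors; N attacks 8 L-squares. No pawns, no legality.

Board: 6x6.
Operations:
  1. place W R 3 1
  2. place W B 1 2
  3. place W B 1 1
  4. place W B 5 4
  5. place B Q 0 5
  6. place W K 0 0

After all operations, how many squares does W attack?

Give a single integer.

Op 1: place WR@(3,1)
Op 2: place WB@(1,2)
Op 3: place WB@(1,1)
Op 4: place WB@(5,4)
Op 5: place BQ@(0,5)
Op 6: place WK@(0,0)
Per-piece attacks for W:
  WK@(0,0): attacks (0,1) (1,0) (1,1)
  WB@(1,1): attacks (2,2) (3,3) (4,4) (5,5) (2,0) (0,2) (0,0) [ray(-1,-1) blocked at (0,0)]
  WB@(1,2): attacks (2,3) (3,4) (4,5) (2,1) (3,0) (0,3) (0,1)
  WR@(3,1): attacks (3,2) (3,3) (3,4) (3,5) (3,0) (4,1) (5,1) (2,1) (1,1) [ray(-1,0) blocked at (1,1)]
  WB@(5,4): attacks (4,5) (4,3) (3,2) (2,1) (1,0)
Union (21 distinct): (0,0) (0,1) (0,2) (0,3) (1,0) (1,1) (2,0) (2,1) (2,2) (2,3) (3,0) (3,2) (3,3) (3,4) (3,5) (4,1) (4,3) (4,4) (4,5) (5,1) (5,5)

Answer: 21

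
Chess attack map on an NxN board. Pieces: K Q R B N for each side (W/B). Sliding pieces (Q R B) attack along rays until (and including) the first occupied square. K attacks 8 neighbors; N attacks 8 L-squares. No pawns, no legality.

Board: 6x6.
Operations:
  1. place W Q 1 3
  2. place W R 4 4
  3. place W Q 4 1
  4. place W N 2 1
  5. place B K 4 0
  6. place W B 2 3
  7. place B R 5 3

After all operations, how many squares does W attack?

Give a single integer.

Op 1: place WQ@(1,3)
Op 2: place WR@(4,4)
Op 3: place WQ@(4,1)
Op 4: place WN@(2,1)
Op 5: place BK@(4,0)
Op 6: place WB@(2,3)
Op 7: place BR@(5,3)
Per-piece attacks for W:
  WQ@(1,3): attacks (1,4) (1,5) (1,2) (1,1) (1,0) (2,3) (0,3) (2,4) (3,5) (2,2) (3,1) (4,0) (0,4) (0,2) [ray(1,0) blocked at (2,3); ray(1,-1) blocked at (4,0)]
  WN@(2,1): attacks (3,3) (4,2) (1,3) (0,2) (4,0) (0,0)
  WB@(2,3): attacks (3,4) (4,5) (3,2) (4,1) (1,4) (0,5) (1,2) (0,1) [ray(1,-1) blocked at (4,1)]
  WQ@(4,1): attacks (4,2) (4,3) (4,4) (4,0) (5,1) (3,1) (2,1) (5,2) (5,0) (3,2) (2,3) (3,0) [ray(0,1) blocked at (4,4); ray(0,-1) blocked at (4,0); ray(-1,0) blocked at (2,1); ray(-1,1) blocked at (2,3)]
  WR@(4,4): attacks (4,5) (4,3) (4,2) (4,1) (5,4) (3,4) (2,4) (1,4) (0,4) [ray(0,-1) blocked at (4,1)]
Union (32 distinct): (0,0) (0,1) (0,2) (0,3) (0,4) (0,5) (1,0) (1,1) (1,2) (1,3) (1,4) (1,5) (2,1) (2,2) (2,3) (2,4) (3,0) (3,1) (3,2) (3,3) (3,4) (3,5) (4,0) (4,1) (4,2) (4,3) (4,4) (4,5) (5,0) (5,1) (5,2) (5,4)

Answer: 32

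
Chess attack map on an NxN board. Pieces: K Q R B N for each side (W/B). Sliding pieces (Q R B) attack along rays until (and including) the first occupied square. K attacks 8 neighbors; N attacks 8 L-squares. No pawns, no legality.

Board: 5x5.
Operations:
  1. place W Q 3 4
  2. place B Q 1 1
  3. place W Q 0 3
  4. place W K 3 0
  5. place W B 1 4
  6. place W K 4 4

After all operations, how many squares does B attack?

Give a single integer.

Op 1: place WQ@(3,4)
Op 2: place BQ@(1,1)
Op 3: place WQ@(0,3)
Op 4: place WK@(3,0)
Op 5: place WB@(1,4)
Op 6: place WK@(4,4)
Per-piece attacks for B:
  BQ@(1,1): attacks (1,2) (1,3) (1,4) (1,0) (2,1) (3,1) (4,1) (0,1) (2,2) (3,3) (4,4) (2,0) (0,2) (0,0) [ray(0,1) blocked at (1,4); ray(1,1) blocked at (4,4)]
Union (14 distinct): (0,0) (0,1) (0,2) (1,0) (1,2) (1,3) (1,4) (2,0) (2,1) (2,2) (3,1) (3,3) (4,1) (4,4)

Answer: 14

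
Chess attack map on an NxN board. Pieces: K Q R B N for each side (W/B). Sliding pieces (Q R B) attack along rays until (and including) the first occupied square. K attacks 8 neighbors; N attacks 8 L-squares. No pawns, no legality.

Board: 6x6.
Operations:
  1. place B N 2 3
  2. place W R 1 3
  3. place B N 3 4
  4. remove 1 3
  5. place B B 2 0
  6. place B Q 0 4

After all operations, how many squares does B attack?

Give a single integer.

Answer: 20

Derivation:
Op 1: place BN@(2,3)
Op 2: place WR@(1,3)
Op 3: place BN@(3,4)
Op 4: remove (1,3)
Op 5: place BB@(2,0)
Op 6: place BQ@(0,4)
Per-piece attacks for B:
  BQ@(0,4): attacks (0,5) (0,3) (0,2) (0,1) (0,0) (1,4) (2,4) (3,4) (1,5) (1,3) (2,2) (3,1) (4,0) [ray(1,0) blocked at (3,4)]
  BB@(2,0): attacks (3,1) (4,2) (5,3) (1,1) (0,2)
  BN@(2,3): attacks (3,5) (4,4) (1,5) (0,4) (3,1) (4,2) (1,1) (0,2)
  BN@(3,4): attacks (5,5) (1,5) (4,2) (5,3) (2,2) (1,3)
Union (20 distinct): (0,0) (0,1) (0,2) (0,3) (0,4) (0,5) (1,1) (1,3) (1,4) (1,5) (2,2) (2,4) (3,1) (3,4) (3,5) (4,0) (4,2) (4,4) (5,3) (5,5)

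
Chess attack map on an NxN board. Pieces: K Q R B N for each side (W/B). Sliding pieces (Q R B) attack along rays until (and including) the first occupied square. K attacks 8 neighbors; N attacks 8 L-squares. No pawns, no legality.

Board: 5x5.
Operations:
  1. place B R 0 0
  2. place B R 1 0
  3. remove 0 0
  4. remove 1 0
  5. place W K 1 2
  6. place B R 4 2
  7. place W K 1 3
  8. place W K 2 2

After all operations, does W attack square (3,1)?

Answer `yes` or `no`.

Op 1: place BR@(0,0)
Op 2: place BR@(1,0)
Op 3: remove (0,0)
Op 4: remove (1,0)
Op 5: place WK@(1,2)
Op 6: place BR@(4,2)
Op 7: place WK@(1,3)
Op 8: place WK@(2,2)
Per-piece attacks for W:
  WK@(1,2): attacks (1,3) (1,1) (2,2) (0,2) (2,3) (2,1) (0,3) (0,1)
  WK@(1,3): attacks (1,4) (1,2) (2,3) (0,3) (2,4) (2,2) (0,4) (0,2)
  WK@(2,2): attacks (2,3) (2,1) (3,2) (1,2) (3,3) (3,1) (1,3) (1,1)
W attacks (3,1): yes

Answer: yes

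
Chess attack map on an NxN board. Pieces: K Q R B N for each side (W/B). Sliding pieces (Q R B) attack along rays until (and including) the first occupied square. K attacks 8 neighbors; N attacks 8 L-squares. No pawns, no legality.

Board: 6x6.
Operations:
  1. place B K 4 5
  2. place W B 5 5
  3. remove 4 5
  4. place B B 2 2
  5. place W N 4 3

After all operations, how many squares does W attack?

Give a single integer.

Op 1: place BK@(4,5)
Op 2: place WB@(5,5)
Op 3: remove (4,5)
Op 4: place BB@(2,2)
Op 5: place WN@(4,3)
Per-piece attacks for W:
  WN@(4,3): attacks (5,5) (3,5) (2,4) (5,1) (3,1) (2,2)
  WB@(5,5): attacks (4,4) (3,3) (2,2) [ray(-1,-1) blocked at (2,2)]
Union (8 distinct): (2,2) (2,4) (3,1) (3,3) (3,5) (4,4) (5,1) (5,5)

Answer: 8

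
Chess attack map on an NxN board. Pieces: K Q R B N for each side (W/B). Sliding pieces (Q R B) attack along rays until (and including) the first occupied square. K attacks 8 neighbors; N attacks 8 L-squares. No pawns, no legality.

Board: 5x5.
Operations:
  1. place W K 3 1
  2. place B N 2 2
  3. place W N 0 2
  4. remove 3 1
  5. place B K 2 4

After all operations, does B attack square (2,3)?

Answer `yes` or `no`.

Answer: yes

Derivation:
Op 1: place WK@(3,1)
Op 2: place BN@(2,2)
Op 3: place WN@(0,2)
Op 4: remove (3,1)
Op 5: place BK@(2,4)
Per-piece attacks for B:
  BN@(2,2): attacks (3,4) (4,3) (1,4) (0,3) (3,0) (4,1) (1,0) (0,1)
  BK@(2,4): attacks (2,3) (3,4) (1,4) (3,3) (1,3)
B attacks (2,3): yes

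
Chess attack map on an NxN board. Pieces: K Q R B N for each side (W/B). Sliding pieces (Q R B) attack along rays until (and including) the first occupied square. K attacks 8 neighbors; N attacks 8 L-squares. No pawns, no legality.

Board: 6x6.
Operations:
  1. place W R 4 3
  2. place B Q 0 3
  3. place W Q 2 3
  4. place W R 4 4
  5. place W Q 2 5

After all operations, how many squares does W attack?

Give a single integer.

Op 1: place WR@(4,3)
Op 2: place BQ@(0,3)
Op 3: place WQ@(2,3)
Op 4: place WR@(4,4)
Op 5: place WQ@(2,5)
Per-piece attacks for W:
  WQ@(2,3): attacks (2,4) (2,5) (2,2) (2,1) (2,0) (3,3) (4,3) (1,3) (0,3) (3,4) (4,5) (3,2) (4,1) (5,0) (1,4) (0,5) (1,2) (0,1) [ray(0,1) blocked at (2,5); ray(1,0) blocked at (4,3); ray(-1,0) blocked at (0,3)]
  WQ@(2,5): attacks (2,4) (2,3) (3,5) (4,5) (5,5) (1,5) (0,5) (3,4) (4,3) (1,4) (0,3) [ray(0,-1) blocked at (2,3); ray(1,-1) blocked at (4,3); ray(-1,-1) blocked at (0,3)]
  WR@(4,3): attacks (4,4) (4,2) (4,1) (4,0) (5,3) (3,3) (2,3) [ray(0,1) blocked at (4,4); ray(-1,0) blocked at (2,3)]
  WR@(4,4): attacks (4,5) (4,3) (5,4) (3,4) (2,4) (1,4) (0,4) [ray(0,-1) blocked at (4,3)]
Union (28 distinct): (0,1) (0,3) (0,4) (0,5) (1,2) (1,3) (1,4) (1,5) (2,0) (2,1) (2,2) (2,3) (2,4) (2,5) (3,2) (3,3) (3,4) (3,5) (4,0) (4,1) (4,2) (4,3) (4,4) (4,5) (5,0) (5,3) (5,4) (5,5)

Answer: 28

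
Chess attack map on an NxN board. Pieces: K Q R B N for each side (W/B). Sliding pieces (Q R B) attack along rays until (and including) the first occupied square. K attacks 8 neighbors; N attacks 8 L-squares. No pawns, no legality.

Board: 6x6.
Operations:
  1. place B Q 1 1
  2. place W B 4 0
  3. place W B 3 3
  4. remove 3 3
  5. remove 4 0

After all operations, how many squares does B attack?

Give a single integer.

Answer: 17

Derivation:
Op 1: place BQ@(1,1)
Op 2: place WB@(4,0)
Op 3: place WB@(3,3)
Op 4: remove (3,3)
Op 5: remove (4,0)
Per-piece attacks for B:
  BQ@(1,1): attacks (1,2) (1,3) (1,4) (1,5) (1,0) (2,1) (3,1) (4,1) (5,1) (0,1) (2,2) (3,3) (4,4) (5,5) (2,0) (0,2) (0,0)
Union (17 distinct): (0,0) (0,1) (0,2) (1,0) (1,2) (1,3) (1,4) (1,5) (2,0) (2,1) (2,2) (3,1) (3,3) (4,1) (4,4) (5,1) (5,5)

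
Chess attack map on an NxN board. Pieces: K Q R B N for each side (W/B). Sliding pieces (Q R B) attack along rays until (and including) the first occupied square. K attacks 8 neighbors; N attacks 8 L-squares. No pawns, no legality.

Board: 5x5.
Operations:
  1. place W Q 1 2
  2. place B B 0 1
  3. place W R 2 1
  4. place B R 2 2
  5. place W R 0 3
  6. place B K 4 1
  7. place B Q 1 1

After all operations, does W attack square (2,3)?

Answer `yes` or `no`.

Answer: yes

Derivation:
Op 1: place WQ@(1,2)
Op 2: place BB@(0,1)
Op 3: place WR@(2,1)
Op 4: place BR@(2,2)
Op 5: place WR@(0,3)
Op 6: place BK@(4,1)
Op 7: place BQ@(1,1)
Per-piece attacks for W:
  WR@(0,3): attacks (0,4) (0,2) (0,1) (1,3) (2,3) (3,3) (4,3) [ray(0,-1) blocked at (0,1)]
  WQ@(1,2): attacks (1,3) (1,4) (1,1) (2,2) (0,2) (2,3) (3,4) (2,1) (0,3) (0,1) [ray(0,-1) blocked at (1,1); ray(1,0) blocked at (2,2); ray(1,-1) blocked at (2,1); ray(-1,1) blocked at (0,3); ray(-1,-1) blocked at (0,1)]
  WR@(2,1): attacks (2,2) (2,0) (3,1) (4,1) (1,1) [ray(0,1) blocked at (2,2); ray(1,0) blocked at (4,1); ray(-1,0) blocked at (1,1)]
W attacks (2,3): yes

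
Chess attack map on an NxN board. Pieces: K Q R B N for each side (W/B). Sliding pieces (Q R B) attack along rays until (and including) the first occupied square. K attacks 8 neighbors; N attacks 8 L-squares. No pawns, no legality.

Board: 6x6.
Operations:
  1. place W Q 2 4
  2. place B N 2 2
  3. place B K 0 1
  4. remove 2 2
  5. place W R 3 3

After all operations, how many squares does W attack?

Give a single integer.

Op 1: place WQ@(2,4)
Op 2: place BN@(2,2)
Op 3: place BK@(0,1)
Op 4: remove (2,2)
Op 5: place WR@(3,3)
Per-piece attacks for W:
  WQ@(2,4): attacks (2,5) (2,3) (2,2) (2,1) (2,0) (3,4) (4,4) (5,4) (1,4) (0,4) (3,5) (3,3) (1,5) (1,3) (0,2) [ray(1,-1) blocked at (3,3)]
  WR@(3,3): attacks (3,4) (3,5) (3,2) (3,1) (3,0) (4,3) (5,3) (2,3) (1,3) (0,3)
Union (21 distinct): (0,2) (0,3) (0,4) (1,3) (1,4) (1,5) (2,0) (2,1) (2,2) (2,3) (2,5) (3,0) (3,1) (3,2) (3,3) (3,4) (3,5) (4,3) (4,4) (5,3) (5,4)

Answer: 21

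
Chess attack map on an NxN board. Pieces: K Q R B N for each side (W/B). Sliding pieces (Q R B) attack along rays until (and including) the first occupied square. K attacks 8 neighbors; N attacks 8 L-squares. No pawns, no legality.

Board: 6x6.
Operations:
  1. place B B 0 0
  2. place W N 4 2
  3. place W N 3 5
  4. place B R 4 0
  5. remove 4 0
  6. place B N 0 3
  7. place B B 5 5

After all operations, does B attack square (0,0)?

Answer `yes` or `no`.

Answer: yes

Derivation:
Op 1: place BB@(0,0)
Op 2: place WN@(4,2)
Op 3: place WN@(3,5)
Op 4: place BR@(4,0)
Op 5: remove (4,0)
Op 6: place BN@(0,3)
Op 7: place BB@(5,5)
Per-piece attacks for B:
  BB@(0,0): attacks (1,1) (2,2) (3,3) (4,4) (5,5) [ray(1,1) blocked at (5,5)]
  BN@(0,3): attacks (1,5) (2,4) (1,1) (2,2)
  BB@(5,5): attacks (4,4) (3,3) (2,2) (1,1) (0,0) [ray(-1,-1) blocked at (0,0)]
B attacks (0,0): yes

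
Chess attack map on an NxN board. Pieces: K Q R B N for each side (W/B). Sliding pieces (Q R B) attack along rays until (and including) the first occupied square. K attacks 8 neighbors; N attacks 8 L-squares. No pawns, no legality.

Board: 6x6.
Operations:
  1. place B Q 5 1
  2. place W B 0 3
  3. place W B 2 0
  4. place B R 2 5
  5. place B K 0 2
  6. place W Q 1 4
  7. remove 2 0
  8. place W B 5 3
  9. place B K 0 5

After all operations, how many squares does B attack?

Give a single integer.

Op 1: place BQ@(5,1)
Op 2: place WB@(0,3)
Op 3: place WB@(2,0)
Op 4: place BR@(2,5)
Op 5: place BK@(0,2)
Op 6: place WQ@(1,4)
Op 7: remove (2,0)
Op 8: place WB@(5,3)
Op 9: place BK@(0,5)
Per-piece attacks for B:
  BK@(0,2): attacks (0,3) (0,1) (1,2) (1,3) (1,1)
  BK@(0,5): attacks (0,4) (1,5) (1,4)
  BR@(2,5): attacks (2,4) (2,3) (2,2) (2,1) (2,0) (3,5) (4,5) (5,5) (1,5) (0,5) [ray(-1,0) blocked at (0,5)]
  BQ@(5,1): attacks (5,2) (5,3) (5,0) (4,1) (3,1) (2,1) (1,1) (0,1) (4,2) (3,3) (2,4) (1,5) (4,0) [ray(0,1) blocked at (5,3)]
Union (25 distinct): (0,1) (0,3) (0,4) (0,5) (1,1) (1,2) (1,3) (1,4) (1,5) (2,0) (2,1) (2,2) (2,3) (2,4) (3,1) (3,3) (3,5) (4,0) (4,1) (4,2) (4,5) (5,0) (5,2) (5,3) (5,5)

Answer: 25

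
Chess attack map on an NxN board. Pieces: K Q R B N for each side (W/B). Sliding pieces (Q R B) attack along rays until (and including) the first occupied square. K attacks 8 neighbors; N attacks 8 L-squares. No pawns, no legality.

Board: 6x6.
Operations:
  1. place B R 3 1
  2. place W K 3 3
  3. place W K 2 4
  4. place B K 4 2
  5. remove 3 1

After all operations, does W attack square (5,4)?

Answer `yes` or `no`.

Answer: no

Derivation:
Op 1: place BR@(3,1)
Op 2: place WK@(3,3)
Op 3: place WK@(2,4)
Op 4: place BK@(4,2)
Op 5: remove (3,1)
Per-piece attacks for W:
  WK@(2,4): attacks (2,5) (2,3) (3,4) (1,4) (3,5) (3,3) (1,5) (1,3)
  WK@(3,3): attacks (3,4) (3,2) (4,3) (2,3) (4,4) (4,2) (2,4) (2,2)
W attacks (5,4): no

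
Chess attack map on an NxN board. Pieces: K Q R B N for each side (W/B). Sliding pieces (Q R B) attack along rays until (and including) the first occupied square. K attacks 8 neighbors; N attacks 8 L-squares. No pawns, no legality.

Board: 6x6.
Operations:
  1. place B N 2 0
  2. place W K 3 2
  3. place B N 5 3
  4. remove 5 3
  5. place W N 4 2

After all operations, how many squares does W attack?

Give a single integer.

Answer: 12

Derivation:
Op 1: place BN@(2,0)
Op 2: place WK@(3,2)
Op 3: place BN@(5,3)
Op 4: remove (5,3)
Op 5: place WN@(4,2)
Per-piece attacks for W:
  WK@(3,2): attacks (3,3) (3,1) (4,2) (2,2) (4,3) (4,1) (2,3) (2,1)
  WN@(4,2): attacks (5,4) (3,4) (2,3) (5,0) (3,0) (2,1)
Union (12 distinct): (2,1) (2,2) (2,3) (3,0) (3,1) (3,3) (3,4) (4,1) (4,2) (4,3) (5,0) (5,4)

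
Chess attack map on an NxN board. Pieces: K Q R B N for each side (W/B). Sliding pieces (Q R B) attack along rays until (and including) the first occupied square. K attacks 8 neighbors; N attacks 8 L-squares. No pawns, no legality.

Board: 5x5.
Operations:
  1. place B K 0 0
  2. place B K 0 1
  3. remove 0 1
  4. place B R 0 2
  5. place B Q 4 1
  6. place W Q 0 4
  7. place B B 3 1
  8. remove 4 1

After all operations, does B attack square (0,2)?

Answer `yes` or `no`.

Answer: no

Derivation:
Op 1: place BK@(0,0)
Op 2: place BK@(0,1)
Op 3: remove (0,1)
Op 4: place BR@(0,2)
Op 5: place BQ@(4,1)
Op 6: place WQ@(0,4)
Op 7: place BB@(3,1)
Op 8: remove (4,1)
Per-piece attacks for B:
  BK@(0,0): attacks (0,1) (1,0) (1,1)
  BR@(0,2): attacks (0,3) (0,4) (0,1) (0,0) (1,2) (2,2) (3,2) (4,2) [ray(0,1) blocked at (0,4); ray(0,-1) blocked at (0,0)]
  BB@(3,1): attacks (4,2) (4,0) (2,2) (1,3) (0,4) (2,0) [ray(-1,1) blocked at (0,4)]
B attacks (0,2): no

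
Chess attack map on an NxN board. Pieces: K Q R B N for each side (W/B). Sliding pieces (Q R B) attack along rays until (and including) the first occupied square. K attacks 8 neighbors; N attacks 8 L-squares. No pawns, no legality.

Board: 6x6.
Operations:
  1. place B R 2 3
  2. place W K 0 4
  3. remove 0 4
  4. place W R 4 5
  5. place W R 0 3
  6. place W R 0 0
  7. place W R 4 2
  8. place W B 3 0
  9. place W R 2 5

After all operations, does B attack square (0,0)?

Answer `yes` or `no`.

Answer: no

Derivation:
Op 1: place BR@(2,3)
Op 2: place WK@(0,4)
Op 3: remove (0,4)
Op 4: place WR@(4,5)
Op 5: place WR@(0,3)
Op 6: place WR@(0,0)
Op 7: place WR@(4,2)
Op 8: place WB@(3,0)
Op 9: place WR@(2,5)
Per-piece attacks for B:
  BR@(2,3): attacks (2,4) (2,5) (2,2) (2,1) (2,0) (3,3) (4,3) (5,3) (1,3) (0,3) [ray(0,1) blocked at (2,5); ray(-1,0) blocked at (0,3)]
B attacks (0,0): no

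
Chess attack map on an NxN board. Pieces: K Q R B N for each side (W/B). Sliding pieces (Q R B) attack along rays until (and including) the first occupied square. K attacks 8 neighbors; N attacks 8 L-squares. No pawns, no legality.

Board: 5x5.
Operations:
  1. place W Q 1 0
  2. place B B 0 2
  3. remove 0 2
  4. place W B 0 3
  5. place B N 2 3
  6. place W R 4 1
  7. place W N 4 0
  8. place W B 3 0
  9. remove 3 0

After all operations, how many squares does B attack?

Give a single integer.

Answer: 6

Derivation:
Op 1: place WQ@(1,0)
Op 2: place BB@(0,2)
Op 3: remove (0,2)
Op 4: place WB@(0,3)
Op 5: place BN@(2,3)
Op 6: place WR@(4,1)
Op 7: place WN@(4,0)
Op 8: place WB@(3,0)
Op 9: remove (3,0)
Per-piece attacks for B:
  BN@(2,3): attacks (4,4) (0,4) (3,1) (4,2) (1,1) (0,2)
Union (6 distinct): (0,2) (0,4) (1,1) (3,1) (4,2) (4,4)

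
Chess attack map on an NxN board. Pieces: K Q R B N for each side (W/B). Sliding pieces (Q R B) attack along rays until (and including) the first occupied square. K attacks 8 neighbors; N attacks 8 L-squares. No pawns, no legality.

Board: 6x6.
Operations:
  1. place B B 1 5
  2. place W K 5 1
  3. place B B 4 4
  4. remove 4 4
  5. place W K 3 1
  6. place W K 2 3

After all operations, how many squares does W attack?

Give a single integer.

Answer: 16

Derivation:
Op 1: place BB@(1,5)
Op 2: place WK@(5,1)
Op 3: place BB@(4,4)
Op 4: remove (4,4)
Op 5: place WK@(3,1)
Op 6: place WK@(2,3)
Per-piece attacks for W:
  WK@(2,3): attacks (2,4) (2,2) (3,3) (1,3) (3,4) (3,2) (1,4) (1,2)
  WK@(3,1): attacks (3,2) (3,0) (4,1) (2,1) (4,2) (4,0) (2,2) (2,0)
  WK@(5,1): attacks (5,2) (5,0) (4,1) (4,2) (4,0)
Union (16 distinct): (1,2) (1,3) (1,4) (2,0) (2,1) (2,2) (2,4) (3,0) (3,2) (3,3) (3,4) (4,0) (4,1) (4,2) (5,0) (5,2)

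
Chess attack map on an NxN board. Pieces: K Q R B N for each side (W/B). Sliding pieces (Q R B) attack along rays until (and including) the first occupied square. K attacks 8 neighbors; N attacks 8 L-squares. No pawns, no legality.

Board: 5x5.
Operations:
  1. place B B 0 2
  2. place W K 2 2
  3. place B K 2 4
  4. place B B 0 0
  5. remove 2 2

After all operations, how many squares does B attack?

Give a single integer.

Answer: 10

Derivation:
Op 1: place BB@(0,2)
Op 2: place WK@(2,2)
Op 3: place BK@(2,4)
Op 4: place BB@(0,0)
Op 5: remove (2,2)
Per-piece attacks for B:
  BB@(0,0): attacks (1,1) (2,2) (3,3) (4,4)
  BB@(0,2): attacks (1,3) (2,4) (1,1) (2,0) [ray(1,1) blocked at (2,4)]
  BK@(2,4): attacks (2,3) (3,4) (1,4) (3,3) (1,3)
Union (10 distinct): (1,1) (1,3) (1,4) (2,0) (2,2) (2,3) (2,4) (3,3) (3,4) (4,4)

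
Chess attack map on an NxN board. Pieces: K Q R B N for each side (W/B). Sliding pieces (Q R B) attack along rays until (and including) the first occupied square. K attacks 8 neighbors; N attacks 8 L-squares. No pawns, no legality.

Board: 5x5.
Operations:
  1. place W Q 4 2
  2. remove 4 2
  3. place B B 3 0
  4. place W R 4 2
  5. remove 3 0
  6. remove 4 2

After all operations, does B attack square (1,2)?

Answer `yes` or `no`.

Op 1: place WQ@(4,2)
Op 2: remove (4,2)
Op 3: place BB@(3,0)
Op 4: place WR@(4,2)
Op 5: remove (3,0)
Op 6: remove (4,2)
Per-piece attacks for B:
B attacks (1,2): no

Answer: no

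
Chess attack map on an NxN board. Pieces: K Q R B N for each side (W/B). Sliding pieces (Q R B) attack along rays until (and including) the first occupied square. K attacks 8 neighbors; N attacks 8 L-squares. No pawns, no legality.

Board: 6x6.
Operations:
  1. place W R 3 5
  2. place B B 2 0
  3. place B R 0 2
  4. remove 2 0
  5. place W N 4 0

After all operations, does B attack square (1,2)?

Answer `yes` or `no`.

Answer: yes

Derivation:
Op 1: place WR@(3,5)
Op 2: place BB@(2,0)
Op 3: place BR@(0,2)
Op 4: remove (2,0)
Op 5: place WN@(4,0)
Per-piece attacks for B:
  BR@(0,2): attacks (0,3) (0,4) (0,5) (0,1) (0,0) (1,2) (2,2) (3,2) (4,2) (5,2)
B attacks (1,2): yes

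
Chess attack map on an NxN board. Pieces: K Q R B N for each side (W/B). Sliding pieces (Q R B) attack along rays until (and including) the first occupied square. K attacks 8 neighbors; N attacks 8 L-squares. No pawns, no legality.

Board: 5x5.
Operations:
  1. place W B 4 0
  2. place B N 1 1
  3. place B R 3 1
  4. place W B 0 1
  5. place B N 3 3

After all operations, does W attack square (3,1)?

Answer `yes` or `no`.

Op 1: place WB@(4,0)
Op 2: place BN@(1,1)
Op 3: place BR@(3,1)
Op 4: place WB@(0,1)
Op 5: place BN@(3,3)
Per-piece attacks for W:
  WB@(0,1): attacks (1,2) (2,3) (3,4) (1,0)
  WB@(4,0): attacks (3,1) [ray(-1,1) blocked at (3,1)]
W attacks (3,1): yes

Answer: yes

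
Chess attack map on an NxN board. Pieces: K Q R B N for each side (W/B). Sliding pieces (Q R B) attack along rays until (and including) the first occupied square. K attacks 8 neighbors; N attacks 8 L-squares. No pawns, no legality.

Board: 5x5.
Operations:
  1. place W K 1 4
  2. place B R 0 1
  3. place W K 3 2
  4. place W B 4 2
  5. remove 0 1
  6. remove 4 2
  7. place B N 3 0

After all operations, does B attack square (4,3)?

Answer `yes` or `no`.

Answer: no

Derivation:
Op 1: place WK@(1,4)
Op 2: place BR@(0,1)
Op 3: place WK@(3,2)
Op 4: place WB@(4,2)
Op 5: remove (0,1)
Op 6: remove (4,2)
Op 7: place BN@(3,0)
Per-piece attacks for B:
  BN@(3,0): attacks (4,2) (2,2) (1,1)
B attacks (4,3): no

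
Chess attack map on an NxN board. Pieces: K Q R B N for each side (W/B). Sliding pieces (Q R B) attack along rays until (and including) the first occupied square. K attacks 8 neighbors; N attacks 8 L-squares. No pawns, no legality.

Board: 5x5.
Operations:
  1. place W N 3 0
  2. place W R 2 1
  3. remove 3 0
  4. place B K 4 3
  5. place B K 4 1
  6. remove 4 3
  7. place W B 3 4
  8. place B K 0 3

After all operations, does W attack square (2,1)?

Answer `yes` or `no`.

Op 1: place WN@(3,0)
Op 2: place WR@(2,1)
Op 3: remove (3,0)
Op 4: place BK@(4,3)
Op 5: place BK@(4,1)
Op 6: remove (4,3)
Op 7: place WB@(3,4)
Op 8: place BK@(0,3)
Per-piece attacks for W:
  WR@(2,1): attacks (2,2) (2,3) (2,4) (2,0) (3,1) (4,1) (1,1) (0,1) [ray(1,0) blocked at (4,1)]
  WB@(3,4): attacks (4,3) (2,3) (1,2) (0,1)
W attacks (2,1): no

Answer: no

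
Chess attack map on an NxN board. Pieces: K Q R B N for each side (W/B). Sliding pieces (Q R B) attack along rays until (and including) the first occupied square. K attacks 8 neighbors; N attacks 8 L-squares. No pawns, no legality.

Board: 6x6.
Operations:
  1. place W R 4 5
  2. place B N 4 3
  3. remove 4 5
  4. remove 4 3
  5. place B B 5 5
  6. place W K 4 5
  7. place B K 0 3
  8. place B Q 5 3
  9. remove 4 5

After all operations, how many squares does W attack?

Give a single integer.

Op 1: place WR@(4,5)
Op 2: place BN@(4,3)
Op 3: remove (4,5)
Op 4: remove (4,3)
Op 5: place BB@(5,5)
Op 6: place WK@(4,5)
Op 7: place BK@(0,3)
Op 8: place BQ@(5,3)
Op 9: remove (4,5)
Per-piece attacks for W:
Union (0 distinct): (none)

Answer: 0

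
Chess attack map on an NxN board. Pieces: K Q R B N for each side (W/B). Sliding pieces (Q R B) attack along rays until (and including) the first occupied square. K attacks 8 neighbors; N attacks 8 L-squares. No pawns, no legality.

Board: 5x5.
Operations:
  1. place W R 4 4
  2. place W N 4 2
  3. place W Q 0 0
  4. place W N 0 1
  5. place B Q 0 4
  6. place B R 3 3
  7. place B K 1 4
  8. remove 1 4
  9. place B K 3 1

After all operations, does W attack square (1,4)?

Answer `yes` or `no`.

Answer: yes

Derivation:
Op 1: place WR@(4,4)
Op 2: place WN@(4,2)
Op 3: place WQ@(0,0)
Op 4: place WN@(0,1)
Op 5: place BQ@(0,4)
Op 6: place BR@(3,3)
Op 7: place BK@(1,4)
Op 8: remove (1,4)
Op 9: place BK@(3,1)
Per-piece attacks for W:
  WQ@(0,0): attacks (0,1) (1,0) (2,0) (3,0) (4,0) (1,1) (2,2) (3,3) [ray(0,1) blocked at (0,1); ray(1,1) blocked at (3,3)]
  WN@(0,1): attacks (1,3) (2,2) (2,0)
  WN@(4,2): attacks (3,4) (2,3) (3,0) (2,1)
  WR@(4,4): attacks (4,3) (4,2) (3,4) (2,4) (1,4) (0,4) [ray(0,-1) blocked at (4,2); ray(-1,0) blocked at (0,4)]
W attacks (1,4): yes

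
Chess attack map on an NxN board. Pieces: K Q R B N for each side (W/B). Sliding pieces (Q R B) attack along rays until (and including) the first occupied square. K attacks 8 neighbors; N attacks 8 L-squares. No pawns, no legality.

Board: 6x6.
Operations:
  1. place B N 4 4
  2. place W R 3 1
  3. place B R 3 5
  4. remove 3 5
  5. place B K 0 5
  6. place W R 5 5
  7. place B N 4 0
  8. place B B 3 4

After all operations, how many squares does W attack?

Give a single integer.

Op 1: place BN@(4,4)
Op 2: place WR@(3,1)
Op 3: place BR@(3,5)
Op 4: remove (3,5)
Op 5: place BK@(0,5)
Op 6: place WR@(5,5)
Op 7: place BN@(4,0)
Op 8: place BB@(3,4)
Per-piece attacks for W:
  WR@(3,1): attacks (3,2) (3,3) (3,4) (3,0) (4,1) (5,1) (2,1) (1,1) (0,1) [ray(0,1) blocked at (3,4)]
  WR@(5,5): attacks (5,4) (5,3) (5,2) (5,1) (5,0) (4,5) (3,5) (2,5) (1,5) (0,5) [ray(-1,0) blocked at (0,5)]
Union (18 distinct): (0,1) (0,5) (1,1) (1,5) (2,1) (2,5) (3,0) (3,2) (3,3) (3,4) (3,5) (4,1) (4,5) (5,0) (5,1) (5,2) (5,3) (5,4)

Answer: 18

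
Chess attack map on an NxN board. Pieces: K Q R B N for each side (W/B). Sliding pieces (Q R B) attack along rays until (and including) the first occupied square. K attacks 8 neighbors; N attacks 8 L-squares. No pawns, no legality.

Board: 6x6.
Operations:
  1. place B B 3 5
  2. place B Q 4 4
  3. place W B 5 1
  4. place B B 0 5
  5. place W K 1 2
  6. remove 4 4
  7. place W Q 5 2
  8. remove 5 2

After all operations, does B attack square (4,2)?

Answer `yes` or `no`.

Answer: no

Derivation:
Op 1: place BB@(3,5)
Op 2: place BQ@(4,4)
Op 3: place WB@(5,1)
Op 4: place BB@(0,5)
Op 5: place WK@(1,2)
Op 6: remove (4,4)
Op 7: place WQ@(5,2)
Op 8: remove (5,2)
Per-piece attacks for B:
  BB@(0,5): attacks (1,4) (2,3) (3,2) (4,1) (5,0)
  BB@(3,5): attacks (4,4) (5,3) (2,4) (1,3) (0,2)
B attacks (4,2): no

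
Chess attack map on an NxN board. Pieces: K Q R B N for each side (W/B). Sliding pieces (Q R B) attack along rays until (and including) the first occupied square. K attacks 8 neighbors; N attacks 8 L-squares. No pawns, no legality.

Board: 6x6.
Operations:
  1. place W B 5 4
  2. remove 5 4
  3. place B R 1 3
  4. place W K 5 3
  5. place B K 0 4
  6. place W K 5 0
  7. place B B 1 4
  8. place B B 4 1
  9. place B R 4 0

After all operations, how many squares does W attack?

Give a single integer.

Answer: 8

Derivation:
Op 1: place WB@(5,4)
Op 2: remove (5,4)
Op 3: place BR@(1,3)
Op 4: place WK@(5,3)
Op 5: place BK@(0,4)
Op 6: place WK@(5,0)
Op 7: place BB@(1,4)
Op 8: place BB@(4,1)
Op 9: place BR@(4,0)
Per-piece attacks for W:
  WK@(5,0): attacks (5,1) (4,0) (4,1)
  WK@(5,3): attacks (5,4) (5,2) (4,3) (4,4) (4,2)
Union (8 distinct): (4,0) (4,1) (4,2) (4,3) (4,4) (5,1) (5,2) (5,4)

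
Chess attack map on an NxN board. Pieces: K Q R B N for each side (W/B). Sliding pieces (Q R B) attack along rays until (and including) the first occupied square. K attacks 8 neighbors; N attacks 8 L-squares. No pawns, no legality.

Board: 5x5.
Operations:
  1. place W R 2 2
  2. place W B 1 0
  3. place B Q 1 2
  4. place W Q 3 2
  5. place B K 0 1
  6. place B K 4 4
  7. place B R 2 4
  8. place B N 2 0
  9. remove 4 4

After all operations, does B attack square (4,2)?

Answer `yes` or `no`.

Op 1: place WR@(2,2)
Op 2: place WB@(1,0)
Op 3: place BQ@(1,2)
Op 4: place WQ@(3,2)
Op 5: place BK@(0,1)
Op 6: place BK@(4,4)
Op 7: place BR@(2,4)
Op 8: place BN@(2,0)
Op 9: remove (4,4)
Per-piece attacks for B:
  BK@(0,1): attacks (0,2) (0,0) (1,1) (1,2) (1,0)
  BQ@(1,2): attacks (1,3) (1,4) (1,1) (1,0) (2,2) (0,2) (2,3) (3,4) (2,1) (3,0) (0,3) (0,1) [ray(0,-1) blocked at (1,0); ray(1,0) blocked at (2,2); ray(-1,-1) blocked at (0,1)]
  BN@(2,0): attacks (3,2) (4,1) (1,2) (0,1)
  BR@(2,4): attacks (2,3) (2,2) (3,4) (4,4) (1,4) (0,4) [ray(0,-1) blocked at (2,2)]
B attacks (4,2): no

Answer: no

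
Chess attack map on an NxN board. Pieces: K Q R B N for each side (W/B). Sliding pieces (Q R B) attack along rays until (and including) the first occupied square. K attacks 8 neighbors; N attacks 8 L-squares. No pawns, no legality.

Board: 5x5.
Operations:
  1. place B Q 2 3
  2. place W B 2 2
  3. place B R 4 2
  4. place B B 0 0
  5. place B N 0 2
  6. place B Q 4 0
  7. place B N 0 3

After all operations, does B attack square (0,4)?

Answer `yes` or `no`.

Op 1: place BQ@(2,3)
Op 2: place WB@(2,2)
Op 3: place BR@(4,2)
Op 4: place BB@(0,0)
Op 5: place BN@(0,2)
Op 6: place BQ@(4,0)
Op 7: place BN@(0,3)
Per-piece attacks for B:
  BB@(0,0): attacks (1,1) (2,2) [ray(1,1) blocked at (2,2)]
  BN@(0,2): attacks (1,4) (2,3) (1,0) (2,1)
  BN@(0,3): attacks (2,4) (1,1) (2,2)
  BQ@(2,3): attacks (2,4) (2,2) (3,3) (4,3) (1,3) (0,3) (3,4) (3,2) (4,1) (1,4) (1,2) (0,1) [ray(0,-1) blocked at (2,2); ray(-1,0) blocked at (0,3)]
  BQ@(4,0): attacks (4,1) (4,2) (3,0) (2,0) (1,0) (0,0) (3,1) (2,2) [ray(0,1) blocked at (4,2); ray(-1,0) blocked at (0,0); ray(-1,1) blocked at (2,2)]
  BR@(4,2): attacks (4,3) (4,4) (4,1) (4,0) (3,2) (2,2) [ray(0,-1) blocked at (4,0); ray(-1,0) blocked at (2,2)]
B attacks (0,4): no

Answer: no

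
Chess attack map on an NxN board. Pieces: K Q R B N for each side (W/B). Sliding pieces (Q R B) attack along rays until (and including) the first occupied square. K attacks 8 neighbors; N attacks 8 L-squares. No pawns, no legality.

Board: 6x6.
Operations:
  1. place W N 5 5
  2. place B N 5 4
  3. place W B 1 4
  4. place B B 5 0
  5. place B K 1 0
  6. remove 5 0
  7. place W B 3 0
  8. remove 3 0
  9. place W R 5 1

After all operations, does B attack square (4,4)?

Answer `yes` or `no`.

Op 1: place WN@(5,5)
Op 2: place BN@(5,4)
Op 3: place WB@(1,4)
Op 4: place BB@(5,0)
Op 5: place BK@(1,0)
Op 6: remove (5,0)
Op 7: place WB@(3,0)
Op 8: remove (3,0)
Op 9: place WR@(5,1)
Per-piece attacks for B:
  BK@(1,0): attacks (1,1) (2,0) (0,0) (2,1) (0,1)
  BN@(5,4): attacks (3,5) (4,2) (3,3)
B attacks (4,4): no

Answer: no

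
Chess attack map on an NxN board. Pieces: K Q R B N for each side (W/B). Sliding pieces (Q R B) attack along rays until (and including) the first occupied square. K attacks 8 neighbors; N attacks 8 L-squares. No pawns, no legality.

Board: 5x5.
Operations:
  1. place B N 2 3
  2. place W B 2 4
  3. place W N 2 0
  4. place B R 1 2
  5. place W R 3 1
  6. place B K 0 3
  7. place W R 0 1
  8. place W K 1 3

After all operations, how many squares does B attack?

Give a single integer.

Op 1: place BN@(2,3)
Op 2: place WB@(2,4)
Op 3: place WN@(2,0)
Op 4: place BR@(1,2)
Op 5: place WR@(3,1)
Op 6: place BK@(0,3)
Op 7: place WR@(0,1)
Op 8: place WK@(1,3)
Per-piece attacks for B:
  BK@(0,3): attacks (0,4) (0,2) (1,3) (1,4) (1,2)
  BR@(1,2): attacks (1,3) (1,1) (1,0) (2,2) (3,2) (4,2) (0,2) [ray(0,1) blocked at (1,3)]
  BN@(2,3): attacks (4,4) (0,4) (3,1) (4,2) (1,1) (0,2)
Union (12 distinct): (0,2) (0,4) (1,0) (1,1) (1,2) (1,3) (1,4) (2,2) (3,1) (3,2) (4,2) (4,4)

Answer: 12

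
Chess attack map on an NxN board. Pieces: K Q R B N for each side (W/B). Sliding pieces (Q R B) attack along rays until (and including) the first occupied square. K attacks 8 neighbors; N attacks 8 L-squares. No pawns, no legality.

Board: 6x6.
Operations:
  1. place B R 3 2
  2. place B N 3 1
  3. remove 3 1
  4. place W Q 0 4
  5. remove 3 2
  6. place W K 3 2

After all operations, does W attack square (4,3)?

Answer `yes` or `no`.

Answer: yes

Derivation:
Op 1: place BR@(3,2)
Op 2: place BN@(3,1)
Op 3: remove (3,1)
Op 4: place WQ@(0,4)
Op 5: remove (3,2)
Op 6: place WK@(3,2)
Per-piece attacks for W:
  WQ@(0,4): attacks (0,5) (0,3) (0,2) (0,1) (0,0) (1,4) (2,4) (3,4) (4,4) (5,4) (1,5) (1,3) (2,2) (3,1) (4,0)
  WK@(3,2): attacks (3,3) (3,1) (4,2) (2,2) (4,3) (4,1) (2,3) (2,1)
W attacks (4,3): yes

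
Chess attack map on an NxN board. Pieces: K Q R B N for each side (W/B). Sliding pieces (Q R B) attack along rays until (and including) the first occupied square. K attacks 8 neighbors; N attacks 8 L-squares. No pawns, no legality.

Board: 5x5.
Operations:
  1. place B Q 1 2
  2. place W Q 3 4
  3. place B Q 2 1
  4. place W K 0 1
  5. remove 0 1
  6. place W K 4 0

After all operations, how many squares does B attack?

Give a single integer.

Op 1: place BQ@(1,2)
Op 2: place WQ@(3,4)
Op 3: place BQ@(2,1)
Op 4: place WK@(0,1)
Op 5: remove (0,1)
Op 6: place WK@(4,0)
Per-piece attacks for B:
  BQ@(1,2): attacks (1,3) (1,4) (1,1) (1,0) (2,2) (3,2) (4,2) (0,2) (2,3) (3,4) (2,1) (0,3) (0,1) [ray(1,1) blocked at (3,4); ray(1,-1) blocked at (2,1)]
  BQ@(2,1): attacks (2,2) (2,3) (2,4) (2,0) (3,1) (4,1) (1,1) (0,1) (3,2) (4,3) (3,0) (1,2) (1,0) [ray(-1,1) blocked at (1,2)]
Union (20 distinct): (0,1) (0,2) (0,3) (1,0) (1,1) (1,2) (1,3) (1,4) (2,0) (2,1) (2,2) (2,3) (2,4) (3,0) (3,1) (3,2) (3,4) (4,1) (4,2) (4,3)

Answer: 20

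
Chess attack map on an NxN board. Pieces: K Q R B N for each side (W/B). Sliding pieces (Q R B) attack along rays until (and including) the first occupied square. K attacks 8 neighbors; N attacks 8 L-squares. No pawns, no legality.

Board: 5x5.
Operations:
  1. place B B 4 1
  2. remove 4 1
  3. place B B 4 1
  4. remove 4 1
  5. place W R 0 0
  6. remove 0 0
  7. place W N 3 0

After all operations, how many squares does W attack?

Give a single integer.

Op 1: place BB@(4,1)
Op 2: remove (4,1)
Op 3: place BB@(4,1)
Op 4: remove (4,1)
Op 5: place WR@(0,0)
Op 6: remove (0,0)
Op 7: place WN@(3,0)
Per-piece attacks for W:
  WN@(3,0): attacks (4,2) (2,2) (1,1)
Union (3 distinct): (1,1) (2,2) (4,2)

Answer: 3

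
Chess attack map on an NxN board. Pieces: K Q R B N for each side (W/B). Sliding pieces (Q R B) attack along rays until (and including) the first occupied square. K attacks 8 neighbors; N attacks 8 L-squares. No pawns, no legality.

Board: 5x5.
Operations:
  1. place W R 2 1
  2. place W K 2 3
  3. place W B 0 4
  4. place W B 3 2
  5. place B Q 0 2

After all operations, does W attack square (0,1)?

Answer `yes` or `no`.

Answer: yes

Derivation:
Op 1: place WR@(2,1)
Op 2: place WK@(2,3)
Op 3: place WB@(0,4)
Op 4: place WB@(3,2)
Op 5: place BQ@(0,2)
Per-piece attacks for W:
  WB@(0,4): attacks (1,3) (2,2) (3,1) (4,0)
  WR@(2,1): attacks (2,2) (2,3) (2,0) (3,1) (4,1) (1,1) (0,1) [ray(0,1) blocked at (2,3)]
  WK@(2,3): attacks (2,4) (2,2) (3,3) (1,3) (3,4) (3,2) (1,4) (1,2)
  WB@(3,2): attacks (4,3) (4,1) (2,3) (2,1) [ray(-1,1) blocked at (2,3); ray(-1,-1) blocked at (2,1)]
W attacks (0,1): yes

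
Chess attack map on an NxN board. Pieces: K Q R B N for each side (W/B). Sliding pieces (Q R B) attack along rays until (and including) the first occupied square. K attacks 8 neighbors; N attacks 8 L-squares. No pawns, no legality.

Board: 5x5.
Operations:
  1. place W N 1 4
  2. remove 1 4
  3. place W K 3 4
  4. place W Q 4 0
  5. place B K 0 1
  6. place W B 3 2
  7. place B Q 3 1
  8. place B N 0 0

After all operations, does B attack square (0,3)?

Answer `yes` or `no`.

Answer: no

Derivation:
Op 1: place WN@(1,4)
Op 2: remove (1,4)
Op 3: place WK@(3,4)
Op 4: place WQ@(4,0)
Op 5: place BK@(0,1)
Op 6: place WB@(3,2)
Op 7: place BQ@(3,1)
Op 8: place BN@(0,0)
Per-piece attacks for B:
  BN@(0,0): attacks (1,2) (2,1)
  BK@(0,1): attacks (0,2) (0,0) (1,1) (1,2) (1,0)
  BQ@(3,1): attacks (3,2) (3,0) (4,1) (2,1) (1,1) (0,1) (4,2) (4,0) (2,2) (1,3) (0,4) (2,0) [ray(0,1) blocked at (3,2); ray(-1,0) blocked at (0,1); ray(1,-1) blocked at (4,0)]
B attacks (0,3): no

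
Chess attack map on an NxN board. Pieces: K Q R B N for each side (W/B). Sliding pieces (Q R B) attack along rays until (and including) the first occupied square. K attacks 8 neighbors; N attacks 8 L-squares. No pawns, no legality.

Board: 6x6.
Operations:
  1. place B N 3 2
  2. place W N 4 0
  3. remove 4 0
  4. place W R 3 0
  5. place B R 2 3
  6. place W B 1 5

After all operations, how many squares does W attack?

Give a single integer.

Op 1: place BN@(3,2)
Op 2: place WN@(4,0)
Op 3: remove (4,0)
Op 4: place WR@(3,0)
Op 5: place BR@(2,3)
Op 6: place WB@(1,5)
Per-piece attacks for W:
  WB@(1,5): attacks (2,4) (3,3) (4,2) (5,1) (0,4)
  WR@(3,0): attacks (3,1) (3,2) (4,0) (5,0) (2,0) (1,0) (0,0) [ray(0,1) blocked at (3,2)]
Union (12 distinct): (0,0) (0,4) (1,0) (2,0) (2,4) (3,1) (3,2) (3,3) (4,0) (4,2) (5,0) (5,1)

Answer: 12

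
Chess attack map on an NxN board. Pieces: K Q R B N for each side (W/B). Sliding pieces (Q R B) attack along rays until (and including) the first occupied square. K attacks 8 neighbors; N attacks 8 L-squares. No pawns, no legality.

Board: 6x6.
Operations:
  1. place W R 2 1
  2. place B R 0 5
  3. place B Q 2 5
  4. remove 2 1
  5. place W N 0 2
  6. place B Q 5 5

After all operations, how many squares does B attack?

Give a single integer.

Op 1: place WR@(2,1)
Op 2: place BR@(0,5)
Op 3: place BQ@(2,5)
Op 4: remove (2,1)
Op 5: place WN@(0,2)
Op 6: place BQ@(5,5)
Per-piece attacks for B:
  BR@(0,5): attacks (0,4) (0,3) (0,2) (1,5) (2,5) [ray(0,-1) blocked at (0,2); ray(1,0) blocked at (2,5)]
  BQ@(2,5): attacks (2,4) (2,3) (2,2) (2,1) (2,0) (3,5) (4,5) (5,5) (1,5) (0,5) (3,4) (4,3) (5,2) (1,4) (0,3) [ray(1,0) blocked at (5,5); ray(-1,0) blocked at (0,5)]
  BQ@(5,5): attacks (5,4) (5,3) (5,2) (5,1) (5,0) (4,5) (3,5) (2,5) (4,4) (3,3) (2,2) (1,1) (0,0) [ray(-1,0) blocked at (2,5)]
Union (26 distinct): (0,0) (0,2) (0,3) (0,4) (0,5) (1,1) (1,4) (1,5) (2,0) (2,1) (2,2) (2,3) (2,4) (2,5) (3,3) (3,4) (3,5) (4,3) (4,4) (4,5) (5,0) (5,1) (5,2) (5,3) (5,4) (5,5)

Answer: 26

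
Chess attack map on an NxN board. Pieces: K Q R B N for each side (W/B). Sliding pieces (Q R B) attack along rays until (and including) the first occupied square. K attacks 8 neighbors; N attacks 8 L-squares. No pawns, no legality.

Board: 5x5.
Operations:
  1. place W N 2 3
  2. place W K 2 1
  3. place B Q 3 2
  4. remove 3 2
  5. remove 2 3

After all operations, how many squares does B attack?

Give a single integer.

Op 1: place WN@(2,3)
Op 2: place WK@(2,1)
Op 3: place BQ@(3,2)
Op 4: remove (3,2)
Op 5: remove (2,3)
Per-piece attacks for B:
Union (0 distinct): (none)

Answer: 0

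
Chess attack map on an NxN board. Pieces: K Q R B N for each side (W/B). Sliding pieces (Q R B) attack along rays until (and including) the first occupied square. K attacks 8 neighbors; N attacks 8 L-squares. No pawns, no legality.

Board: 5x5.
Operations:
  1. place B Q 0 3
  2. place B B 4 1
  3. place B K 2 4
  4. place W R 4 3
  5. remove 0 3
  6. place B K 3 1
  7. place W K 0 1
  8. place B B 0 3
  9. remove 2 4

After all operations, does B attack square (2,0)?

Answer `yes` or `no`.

Op 1: place BQ@(0,3)
Op 2: place BB@(4,1)
Op 3: place BK@(2,4)
Op 4: place WR@(4,3)
Op 5: remove (0,3)
Op 6: place BK@(3,1)
Op 7: place WK@(0,1)
Op 8: place BB@(0,3)
Op 9: remove (2,4)
Per-piece attacks for B:
  BB@(0,3): attacks (1,4) (1,2) (2,1) (3,0)
  BK@(3,1): attacks (3,2) (3,0) (4,1) (2,1) (4,2) (4,0) (2,2) (2,0)
  BB@(4,1): attacks (3,2) (2,3) (1,4) (3,0)
B attacks (2,0): yes

Answer: yes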